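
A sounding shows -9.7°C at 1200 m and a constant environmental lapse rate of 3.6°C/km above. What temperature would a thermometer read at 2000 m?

-12.58°C

1200 → 2000 m (environmental, 3.6°C/km): ΔT = -3.6 × 0.8 = -2.88°C → T = -12.58°C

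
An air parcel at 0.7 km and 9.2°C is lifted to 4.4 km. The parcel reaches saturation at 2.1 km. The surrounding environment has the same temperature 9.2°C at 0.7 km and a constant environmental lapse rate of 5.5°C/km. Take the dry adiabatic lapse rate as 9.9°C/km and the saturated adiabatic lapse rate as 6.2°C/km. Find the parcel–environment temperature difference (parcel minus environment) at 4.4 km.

-7.77°C (parcel cooler than environment)

Parcel:
  700 → 2100 m (dry, 9.9°C/km): ΔT = -9.9 × 1.4 = -13.86°C → T = -4.66°C
  2100 → 4400 m (saturated, 6.2°C/km): ΔT = -6.2 × 2.3 = -14.26°C → T = -18.92°C
Environment:
  700 → 4400 m (environment, 5.5°C/km): ΔT = -5.5 × 3.7 = -20.35°C → T = -11.15°C
T_parcel − T_env = -18.92 − (-11.15) = -7.77°C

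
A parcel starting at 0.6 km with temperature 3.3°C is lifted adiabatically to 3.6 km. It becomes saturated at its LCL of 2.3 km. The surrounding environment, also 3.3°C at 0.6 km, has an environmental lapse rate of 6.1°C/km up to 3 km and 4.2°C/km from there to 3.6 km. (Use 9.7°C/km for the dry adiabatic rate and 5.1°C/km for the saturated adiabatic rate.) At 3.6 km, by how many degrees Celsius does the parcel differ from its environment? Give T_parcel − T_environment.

Parcel:
  600–2300 m, dry: Δz = 1.7 km ⇒ ΔT = -16.49°C; T = -13.19°C
  2300–3600 m, saturated: Δz = 1.3 km ⇒ ΔT = -6.63°C; T = -19.82°C
Environment:
  600–3000 m, environment, lower layer: Δz = 2.4 km ⇒ ΔT = -14.64°C; T = -11.34°C
  3000–3600 m, environment, upper layer: Δz = 0.6 km ⇒ ΔT = -2.52°C; T = -13.86°C
T_parcel − T_env = -19.82 − (-13.86) = -5.96°C

-5.96°C (parcel cooler than environment)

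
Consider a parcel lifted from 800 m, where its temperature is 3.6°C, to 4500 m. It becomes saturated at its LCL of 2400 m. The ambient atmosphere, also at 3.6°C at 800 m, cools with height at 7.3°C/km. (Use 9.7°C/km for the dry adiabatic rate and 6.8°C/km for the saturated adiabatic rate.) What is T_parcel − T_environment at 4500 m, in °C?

-2.79°C (parcel cooler than environment)

Parcel:
  800 → 2400 m (dry, 9.7°C/km): ΔT = -9.7 × 1.6 = -15.52°C → T = -11.92°C
  2400 → 4500 m (saturated, 6.8°C/km): ΔT = -6.8 × 2.1 = -14.28°C → T = -26.2°C
Environment:
  800 → 4500 m (environment, 7.3°C/km): ΔT = -7.3 × 3.7 = -27.01°C → T = -23.41°C
T_parcel − T_env = -26.2 − (-23.41) = -2.79°C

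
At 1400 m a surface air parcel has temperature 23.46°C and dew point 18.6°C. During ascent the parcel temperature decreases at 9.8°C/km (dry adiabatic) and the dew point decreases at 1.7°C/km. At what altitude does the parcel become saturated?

2000 m

T and T_d converge at 9.8 − 1.7 = 8.1°C per km
Height above start = (23.46 − 18.6) / 8.1 = 0.6 km
LCL altitude = 1400 m + 600 m = 2000 m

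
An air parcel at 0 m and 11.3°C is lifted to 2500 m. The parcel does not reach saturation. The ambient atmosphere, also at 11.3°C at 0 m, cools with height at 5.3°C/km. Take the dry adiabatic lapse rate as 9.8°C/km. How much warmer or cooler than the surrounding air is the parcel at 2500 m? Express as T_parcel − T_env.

Parcel:
  0 → 2500 m (dry, 9.8°C/km): ΔT = -9.8 × 2.5 = -24.5°C → T = -13.2°C
Environment:
  0 → 2500 m (environment, 5.3°C/km): ΔT = -5.3 × 2.5 = -13.25°C → T = -1.95°C
T_parcel − T_env = -13.2 − (-1.95) = -11.25°C

-11.25°C (parcel cooler than environment)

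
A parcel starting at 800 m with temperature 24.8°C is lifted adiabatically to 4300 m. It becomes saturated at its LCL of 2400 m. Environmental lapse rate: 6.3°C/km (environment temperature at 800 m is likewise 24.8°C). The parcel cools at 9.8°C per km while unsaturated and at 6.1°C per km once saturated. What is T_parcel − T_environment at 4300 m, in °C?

Parcel:
  Dry to 2400 m: -9.8 × 1.6 km = -15.68°C, so T = 9.12°C.
  Saturated to 4300 m: -6.1 × 1.9 km = -11.59°C, so T = -2.47°C.
Environment:
  Environment to 4300 m: -6.3 × 3.5 km = -22.05°C, so T = 2.75°C.
T_parcel − T_env = -2.47 − 2.75 = -5.22°C

-5.22°C (parcel cooler than environment)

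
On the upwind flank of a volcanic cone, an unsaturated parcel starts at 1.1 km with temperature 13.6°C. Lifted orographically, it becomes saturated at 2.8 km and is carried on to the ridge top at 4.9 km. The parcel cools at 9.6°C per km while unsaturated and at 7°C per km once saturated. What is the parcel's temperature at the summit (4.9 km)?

Dry to 2800 m: -9.6 × 1.7 km = -16.32°C, so T = -2.72°C.
Saturated to 4900 m: -7 × 2.1 km = -14.7°C, so T = -17.42°C.

-17.42°C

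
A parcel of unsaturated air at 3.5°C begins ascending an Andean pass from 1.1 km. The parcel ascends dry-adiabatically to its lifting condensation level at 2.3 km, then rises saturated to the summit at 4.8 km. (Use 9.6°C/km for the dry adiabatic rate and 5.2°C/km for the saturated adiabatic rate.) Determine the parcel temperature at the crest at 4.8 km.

1100 → 2300 m (dry, 9.6°C/km): ΔT = -9.6 × 1.2 = -11.52°C → T = -8.02°C
2300 → 4800 m (saturated, 5.2°C/km): ΔT = -5.2 × 2.5 = -13°C → T = -21.02°C

-21.02°C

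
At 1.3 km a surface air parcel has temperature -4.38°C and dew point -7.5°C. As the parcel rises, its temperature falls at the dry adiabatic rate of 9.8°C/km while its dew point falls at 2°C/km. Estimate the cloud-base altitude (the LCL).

T and T_d converge at 9.8 − 2 = 7.8°C per km
Height above start = (-4.38 − (-7.5)) / 7.8 = 0.4 km
LCL altitude = 1300 m + 400 m = 1700 m

1.7 km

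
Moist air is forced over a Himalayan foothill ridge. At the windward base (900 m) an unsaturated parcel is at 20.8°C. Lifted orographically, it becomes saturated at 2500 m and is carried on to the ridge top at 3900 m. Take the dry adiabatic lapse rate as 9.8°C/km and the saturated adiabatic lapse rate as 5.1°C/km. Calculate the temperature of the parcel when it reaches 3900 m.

900–2500 m, dry: Δz = 1.6 km ⇒ ΔT = -15.68°C; T = 5.12°C
2500–3900 m, saturated: Δz = 1.4 km ⇒ ΔT = -7.14°C; T = -2.02°C

-2.02°C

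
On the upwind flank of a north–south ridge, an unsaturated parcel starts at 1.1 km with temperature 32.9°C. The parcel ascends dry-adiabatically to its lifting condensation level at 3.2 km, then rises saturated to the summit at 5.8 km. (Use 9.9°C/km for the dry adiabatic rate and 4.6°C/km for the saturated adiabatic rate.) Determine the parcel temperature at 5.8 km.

From 1100 m to 3200 m (dry): cools by 9.9 × 2.1 = 20.79°C, giving 12.11°C.
From 3200 m to 5800 m (saturated): cools by 4.6 × 2.6 = 11.96°C, giving 0.15°C.

0.15°C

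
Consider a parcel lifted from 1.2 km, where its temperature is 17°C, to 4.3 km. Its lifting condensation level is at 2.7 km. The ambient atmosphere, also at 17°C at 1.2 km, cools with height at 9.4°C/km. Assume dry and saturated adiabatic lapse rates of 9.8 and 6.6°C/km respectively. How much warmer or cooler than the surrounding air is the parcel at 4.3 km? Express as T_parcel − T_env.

+3.88°C (parcel warmer than environment)

Parcel:
  Dry to 2700 m: -9.8 × 1.5 km = -14.7°C, so T = 2.3°C.
  Saturated to 4300 m: -6.6 × 1.6 km = -10.56°C, so T = -8.26°C.
Environment:
  Environment to 4300 m: -9.4 × 3.1 km = -29.14°C, so T = -12.14°C.
T_parcel − T_env = -8.26 − (-12.14) = +3.88°C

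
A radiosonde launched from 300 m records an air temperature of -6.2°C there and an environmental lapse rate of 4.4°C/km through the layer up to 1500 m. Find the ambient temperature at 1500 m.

300–1500 m, environmental: Δz = 1.2 km ⇒ ΔT = -5.28°C; T = -11.48°C

-11.48°C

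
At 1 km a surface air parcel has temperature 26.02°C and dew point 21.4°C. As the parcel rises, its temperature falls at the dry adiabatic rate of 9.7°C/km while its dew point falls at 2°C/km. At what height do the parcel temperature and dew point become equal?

1.6 km

T and T_d converge at 9.7 − 2 = 7.7°C per km
Height above start = (26.02 − 21.4) / 7.7 = 0.6 km
LCL altitude = 1000 m + 600 m = 1600 m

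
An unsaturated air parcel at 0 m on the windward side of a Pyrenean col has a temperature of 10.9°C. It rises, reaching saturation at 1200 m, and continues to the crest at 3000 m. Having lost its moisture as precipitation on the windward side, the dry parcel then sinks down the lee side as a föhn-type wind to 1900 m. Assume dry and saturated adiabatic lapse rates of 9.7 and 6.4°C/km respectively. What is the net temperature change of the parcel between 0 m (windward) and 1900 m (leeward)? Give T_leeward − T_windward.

-12.49°C

Dry to 1200 m: -9.7 × 1.2 km = -11.64°C, so T = -0.74°C.
Saturated to 3000 m: -6.4 × 1.8 km = -11.52°C, so T = -12.26°C.
Dry descent to 1900 m: +9.7 × 1.1 km = +10.67°C, so T = -1.59°C.
Net change vs windward start: -1.59 − 10.9 = -12.49°C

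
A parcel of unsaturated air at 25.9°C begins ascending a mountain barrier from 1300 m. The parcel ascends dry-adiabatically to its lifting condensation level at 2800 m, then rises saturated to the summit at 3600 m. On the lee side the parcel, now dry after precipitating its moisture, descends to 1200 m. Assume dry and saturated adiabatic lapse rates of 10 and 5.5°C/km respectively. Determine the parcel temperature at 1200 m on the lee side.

From 1300 m to 2800 m (dry): cools by 10 × 1.5 = 15°C, giving 10.9°C.
From 2800 m to 3600 m (saturated): cools by 5.5 × 0.8 = 4.4°C, giving 6.5°C.
From 3600 m to 1200 m (dry descent): warms by 10 × 2.4 = 24°C, giving 30.5°C.

30.5°C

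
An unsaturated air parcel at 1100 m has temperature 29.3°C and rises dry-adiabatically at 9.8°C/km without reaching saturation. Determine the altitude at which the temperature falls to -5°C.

Height above start = (29.3 − (-5)) / 9.8 = 3.5 km
Altitude = 1100 m + 3500 m = 4600 m

4600 m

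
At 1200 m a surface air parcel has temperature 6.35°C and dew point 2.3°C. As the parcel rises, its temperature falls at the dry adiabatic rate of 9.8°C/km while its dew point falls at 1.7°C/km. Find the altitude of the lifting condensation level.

T and T_d converge at 9.8 − 1.7 = 8.1°C per km
Height above start = (6.35 − 2.3) / 8.1 = 0.5 km
LCL altitude = 1200 m + 500 m = 1700 m

1700 m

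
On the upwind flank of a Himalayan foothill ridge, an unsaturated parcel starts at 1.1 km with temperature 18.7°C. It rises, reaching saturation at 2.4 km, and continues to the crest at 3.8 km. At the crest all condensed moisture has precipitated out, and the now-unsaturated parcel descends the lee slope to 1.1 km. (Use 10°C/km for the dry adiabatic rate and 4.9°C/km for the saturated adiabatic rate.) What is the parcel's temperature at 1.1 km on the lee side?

From 1100 m to 2400 m (dry): cools by 10 × 1.3 = 13°C, giving 5.7°C.
From 2400 m to 3800 m (saturated): cools by 4.9 × 1.4 = 6.86°C, giving -1.16°C.
From 3800 m to 1100 m (dry descent): warms by 10 × 2.7 = 27°C, giving 25.84°C.

25.84°C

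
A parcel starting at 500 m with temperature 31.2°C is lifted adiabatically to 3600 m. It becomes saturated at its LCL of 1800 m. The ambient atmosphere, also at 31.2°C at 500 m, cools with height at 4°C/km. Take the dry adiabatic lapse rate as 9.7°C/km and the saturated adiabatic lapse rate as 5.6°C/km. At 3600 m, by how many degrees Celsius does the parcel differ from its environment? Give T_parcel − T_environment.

-10.29°C (parcel cooler than environment)

Parcel:
  500 → 1800 m (dry, 9.7°C/km): ΔT = -9.7 × 1.3 = -12.61°C → T = 18.59°C
  1800 → 3600 m (saturated, 5.6°C/km): ΔT = -5.6 × 1.8 = -10.08°C → T = 8.51°C
Environment:
  500 → 3600 m (environment, 4°C/km): ΔT = -4 × 3.1 = -12.4°C → T = 18.8°C
T_parcel − T_env = 8.51 − 18.8 = -10.29°C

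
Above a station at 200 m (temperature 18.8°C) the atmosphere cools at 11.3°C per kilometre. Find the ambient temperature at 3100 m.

-13.97°C

From 200 m to 3100 m (environmental): cools by 11.3 × 2.9 = 32.77°C, giving -13.97°C.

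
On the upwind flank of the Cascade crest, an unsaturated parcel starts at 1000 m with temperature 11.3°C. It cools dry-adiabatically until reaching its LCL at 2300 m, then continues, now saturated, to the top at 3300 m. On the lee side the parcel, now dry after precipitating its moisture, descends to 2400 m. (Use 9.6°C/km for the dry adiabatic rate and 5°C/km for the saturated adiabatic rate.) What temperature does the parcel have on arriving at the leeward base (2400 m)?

1000–2300 m, dry: Δz = 1.3 km ⇒ ΔT = -12.48°C; T = -1.18°C
2300–3300 m, saturated: Δz = 1 km ⇒ ΔT = -5°C; T = -6.18°C
3300–2400 m, dry descent: Δz = 0.9 km ⇒ ΔT = +8.64°C; T = 2.46°C

2.46°C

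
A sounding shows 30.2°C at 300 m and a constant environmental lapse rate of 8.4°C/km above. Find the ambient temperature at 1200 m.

Environmental to 1200 m: -8.4 × 0.9 km = -7.56°C, so T = 22.64°C.

22.64°C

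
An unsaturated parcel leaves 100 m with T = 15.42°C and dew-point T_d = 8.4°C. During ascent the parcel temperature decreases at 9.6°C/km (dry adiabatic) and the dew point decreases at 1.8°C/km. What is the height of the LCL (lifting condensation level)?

T and T_d converge at 9.6 − 1.8 = 7.8°C per km
Height above start = (15.42 − 8.4) / 7.8 = 0.9 km
LCL altitude = 100 m + 900 m = 1000 m

1000 m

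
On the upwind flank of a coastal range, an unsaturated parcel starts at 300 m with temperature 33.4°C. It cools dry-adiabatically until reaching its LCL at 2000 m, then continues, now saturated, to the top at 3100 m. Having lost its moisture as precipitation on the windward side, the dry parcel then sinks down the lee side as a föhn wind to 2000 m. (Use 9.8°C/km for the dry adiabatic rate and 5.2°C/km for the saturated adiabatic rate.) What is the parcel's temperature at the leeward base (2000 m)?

300 → 2000 m (dry, 9.8°C/km): ΔT = -9.8 × 1.7 = -16.66°C → T = 16.74°C
2000 → 3100 m (saturated, 5.2°C/km): ΔT = -5.2 × 1.1 = -5.72°C → T = 11.02°C
3100 → 2000 m (dry descent, 9.8°C/km): ΔT = +9.8 × 1.1 = +10.78°C → T = 21.8°C

21.8°C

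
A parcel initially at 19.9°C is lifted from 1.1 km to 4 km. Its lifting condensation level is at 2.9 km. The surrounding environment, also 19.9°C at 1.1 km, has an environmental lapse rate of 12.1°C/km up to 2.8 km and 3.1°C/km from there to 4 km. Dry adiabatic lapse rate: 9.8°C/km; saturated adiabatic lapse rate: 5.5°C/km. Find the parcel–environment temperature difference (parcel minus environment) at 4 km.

Parcel:
  From 1100 m to 2900 m (dry): cools by 9.8 × 1.8 = 17.64°C, giving 2.26°C.
  From 2900 m to 4000 m (saturated): cools by 5.5 × 1.1 = 6.05°C, giving -3.79°C.
Environment:
  From 1100 m to 2800 m (environment, lower layer): cools by 12.1 × 1.7 = 20.57°C, giving -0.67°C.
  From 2800 m to 4000 m (environment, upper layer): cools by 3.1 × 1.2 = 3.72°C, giving -4.39°C.
T_parcel − T_env = -3.79 − (-4.39) = +0.6°C

+0.6°C (parcel warmer than environment)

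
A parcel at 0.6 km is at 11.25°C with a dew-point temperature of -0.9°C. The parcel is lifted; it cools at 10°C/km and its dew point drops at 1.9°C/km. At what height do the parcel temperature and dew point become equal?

T and T_d converge at 10 − 1.9 = 8.1°C per km
Height above start = (11.25 − (-0.9)) / 8.1 = 1.5 km
LCL altitude = 600 m + 1500 m = 2100 m

2.1 km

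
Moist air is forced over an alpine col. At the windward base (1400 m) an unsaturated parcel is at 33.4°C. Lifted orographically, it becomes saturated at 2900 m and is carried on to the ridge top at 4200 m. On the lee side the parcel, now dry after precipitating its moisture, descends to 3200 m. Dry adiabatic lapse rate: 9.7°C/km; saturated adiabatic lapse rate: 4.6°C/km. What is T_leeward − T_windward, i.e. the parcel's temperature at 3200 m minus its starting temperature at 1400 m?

-10.83°C

1400 → 2900 m (dry, 9.7°C/km): ΔT = -9.7 × 1.5 = -14.55°C → T = 18.85°C
2900 → 4200 m (saturated, 4.6°C/km): ΔT = -4.6 × 1.3 = -5.98°C → T = 12.87°C
4200 → 3200 m (dry descent, 9.7°C/km): ΔT = +9.7 × 1 = +9.7°C → T = 22.57°C
Net change vs windward start: 22.57 − 33.4 = -10.83°C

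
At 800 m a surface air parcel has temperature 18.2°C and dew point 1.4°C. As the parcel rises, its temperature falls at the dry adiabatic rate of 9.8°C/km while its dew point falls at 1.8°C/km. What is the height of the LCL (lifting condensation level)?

2900 m

T and T_d converge at 9.8 − 1.8 = 8°C per km
Height above start = (18.2 − 1.4) / 8 = 2.1 km
LCL altitude = 800 m + 2100 m = 2900 m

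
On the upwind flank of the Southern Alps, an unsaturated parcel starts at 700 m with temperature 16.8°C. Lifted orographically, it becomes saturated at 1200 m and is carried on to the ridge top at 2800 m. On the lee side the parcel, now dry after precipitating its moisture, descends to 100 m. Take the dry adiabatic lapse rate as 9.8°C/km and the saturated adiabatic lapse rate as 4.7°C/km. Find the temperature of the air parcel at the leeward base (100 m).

700–1200 m, dry: Δz = 0.5 km ⇒ ΔT = -4.9°C; T = 11.9°C
1200–2800 m, saturated: Δz = 1.6 km ⇒ ΔT = -7.52°C; T = 4.38°C
2800–100 m, dry descent: Δz = 2.7 km ⇒ ΔT = +26.46°C; T = 30.84°C

30.84°C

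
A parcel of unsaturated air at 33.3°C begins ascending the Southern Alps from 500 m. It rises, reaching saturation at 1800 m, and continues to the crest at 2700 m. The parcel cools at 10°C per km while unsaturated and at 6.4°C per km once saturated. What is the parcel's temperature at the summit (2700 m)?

Dry to 1800 m: -10 × 1.3 km = -13°C, so T = 20.3°C.
Saturated to 2700 m: -6.4 × 0.9 km = -5.76°C, so T = 14.54°C.

14.54°C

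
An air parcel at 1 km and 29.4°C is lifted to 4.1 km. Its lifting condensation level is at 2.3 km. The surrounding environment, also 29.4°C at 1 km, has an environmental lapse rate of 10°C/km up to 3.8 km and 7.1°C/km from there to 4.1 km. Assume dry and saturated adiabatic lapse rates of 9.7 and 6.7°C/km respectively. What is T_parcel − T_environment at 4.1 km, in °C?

+5.46°C (parcel warmer than environment)

Parcel:
  1000 → 2300 m (dry, 9.7°C/km): ΔT = -9.7 × 1.3 = -12.61°C → T = 16.79°C
  2300 → 4100 m (saturated, 6.7°C/km): ΔT = -6.7 × 1.8 = -12.06°C → T = 4.73°C
Environment:
  1000 → 3800 m (environment, lower layer, 10°C/km): ΔT = -10 × 2.8 = -28°C → T = 1.4°C
  3800 → 4100 m (environment, upper layer, 7.1°C/km): ΔT = -7.1 × 0.3 = -2.13°C → T = -0.73°C
T_parcel − T_env = 4.73 − (-0.73) = +5.46°C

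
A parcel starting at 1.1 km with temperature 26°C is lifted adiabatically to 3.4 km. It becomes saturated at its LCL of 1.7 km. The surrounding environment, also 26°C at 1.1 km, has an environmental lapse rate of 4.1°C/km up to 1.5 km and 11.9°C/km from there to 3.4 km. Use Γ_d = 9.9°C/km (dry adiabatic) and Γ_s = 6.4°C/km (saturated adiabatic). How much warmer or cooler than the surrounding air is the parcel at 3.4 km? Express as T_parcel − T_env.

Parcel:
  Dry to 1700 m: -9.9 × 0.6 km = -5.94°C, so T = 20.06°C.
  Saturated to 3400 m: -6.4 × 1.7 km = -10.88°C, so T = 9.18°C.
Environment:
  Environment, lower layer to 1500 m: -4.1 × 0.4 km = -1.64°C, so T = 24.36°C.
  Environment, upper layer to 3400 m: -11.9 × 1.9 km = -22.61°C, so T = 1.75°C.
T_parcel − T_env = 9.18 − 1.75 = +7.43°C

+7.43°C (parcel warmer than environment)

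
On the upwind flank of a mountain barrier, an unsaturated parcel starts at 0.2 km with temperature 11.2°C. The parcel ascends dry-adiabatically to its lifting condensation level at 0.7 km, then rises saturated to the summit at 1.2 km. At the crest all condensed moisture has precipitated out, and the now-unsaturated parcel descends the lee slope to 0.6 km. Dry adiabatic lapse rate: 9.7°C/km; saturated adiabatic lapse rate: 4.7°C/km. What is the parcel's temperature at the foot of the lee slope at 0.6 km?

Dry to 700 m: -9.7 × 0.5 km = -4.85°C, so T = 6.35°C.
Saturated to 1200 m: -4.7 × 0.5 km = -2.35°C, so T = 4°C.
Dry descent to 600 m: +9.7 × 0.6 km = +5.82°C, so T = 9.82°C.

9.82°C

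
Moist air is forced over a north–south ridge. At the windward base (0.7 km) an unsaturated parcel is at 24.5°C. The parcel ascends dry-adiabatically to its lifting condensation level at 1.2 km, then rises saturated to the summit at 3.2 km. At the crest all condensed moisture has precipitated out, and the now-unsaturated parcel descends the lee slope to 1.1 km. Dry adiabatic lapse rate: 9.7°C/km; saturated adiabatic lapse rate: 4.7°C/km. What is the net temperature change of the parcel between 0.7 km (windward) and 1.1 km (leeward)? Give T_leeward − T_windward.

Dry to 1200 m: -9.7 × 0.5 km = -4.85°C, so T = 19.65°C.
Saturated to 3200 m: -4.7 × 2 km = -9.4°C, so T = 10.25°C.
Dry descent to 1100 m: +9.7 × 2.1 km = +20.37°C, so T = 30.62°C.
Net change vs windward start: 30.62 − 24.5 = +6.12°C

+6.12°C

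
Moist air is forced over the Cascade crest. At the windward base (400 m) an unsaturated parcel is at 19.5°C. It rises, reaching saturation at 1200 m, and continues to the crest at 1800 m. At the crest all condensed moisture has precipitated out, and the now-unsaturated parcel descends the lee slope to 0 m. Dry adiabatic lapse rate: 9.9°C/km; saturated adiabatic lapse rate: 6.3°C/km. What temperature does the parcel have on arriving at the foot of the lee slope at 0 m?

400 → 1200 m (dry, 9.9°C/km): ΔT = -9.9 × 0.8 = -7.92°C → T = 11.58°C
1200 → 1800 m (saturated, 6.3°C/km): ΔT = -6.3 × 0.6 = -3.78°C → T = 7.8°C
1800 → 0 m (dry descent, 9.9°C/km): ΔT = +9.9 × 1.8 = +17.82°C → T = 25.62°C

25.62°C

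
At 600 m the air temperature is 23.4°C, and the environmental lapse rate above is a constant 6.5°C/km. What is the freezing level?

Height above start = (23.4 − 0) / 6.5 = 3.6 km
Altitude = 600 m + 3600 m = 4200 m

4200 m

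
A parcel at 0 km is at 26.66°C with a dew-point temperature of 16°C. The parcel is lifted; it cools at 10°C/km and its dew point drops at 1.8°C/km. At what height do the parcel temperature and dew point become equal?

1.3 km

T and T_d converge at 10 − 1.8 = 8.2°C per km
Height above start = (26.66 − 16) / 8.2 = 1.3 km
LCL altitude = 0 m + 1300 m = 1300 m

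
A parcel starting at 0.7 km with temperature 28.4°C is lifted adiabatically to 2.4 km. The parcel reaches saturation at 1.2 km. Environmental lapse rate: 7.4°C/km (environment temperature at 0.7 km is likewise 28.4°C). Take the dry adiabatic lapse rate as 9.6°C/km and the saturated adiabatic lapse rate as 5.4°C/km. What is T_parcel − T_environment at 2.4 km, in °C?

Parcel:
  From 700 m to 1200 m (dry): cools by 9.6 × 0.5 = 4.8°C, giving 23.6°C.
  From 1200 m to 2400 m (saturated): cools by 5.4 × 1.2 = 6.48°C, giving 17.12°C.
Environment:
  From 700 m to 2400 m (environment): cools by 7.4 × 1.7 = 12.58°C, giving 15.82°C.
T_parcel − T_env = 17.12 − 15.82 = +1.3°C

+1.3°C (parcel warmer than environment)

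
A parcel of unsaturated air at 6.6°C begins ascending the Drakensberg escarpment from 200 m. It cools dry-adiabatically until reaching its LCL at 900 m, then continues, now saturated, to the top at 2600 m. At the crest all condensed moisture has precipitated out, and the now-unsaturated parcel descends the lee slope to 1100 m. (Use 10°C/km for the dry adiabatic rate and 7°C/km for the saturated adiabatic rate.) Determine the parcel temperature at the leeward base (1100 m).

From 200 m to 900 m (dry): cools by 10 × 0.7 = 7°C, giving -0.4°C.
From 900 m to 2600 m (saturated): cools by 7 × 1.7 = 11.9°C, giving -12.3°C.
From 2600 m to 1100 m (dry descent): warms by 10 × 1.5 = 15°C, giving 2.7°C.

2.7°C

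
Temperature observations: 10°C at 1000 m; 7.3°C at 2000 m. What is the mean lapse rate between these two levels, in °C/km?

Γ = −ΔT/Δz = (10 − 7.3) / (2000 − 1000) m
  = 2.7°C / 1 km = 2.7°C/km

2.7°C/km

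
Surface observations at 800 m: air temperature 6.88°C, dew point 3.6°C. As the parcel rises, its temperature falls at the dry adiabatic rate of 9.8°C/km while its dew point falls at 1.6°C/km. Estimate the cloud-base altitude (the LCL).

1200 m

T and T_d converge at 9.8 − 1.6 = 8.2°C per km
Height above start = (6.88 − 3.6) / 8.2 = 0.4 km
LCL altitude = 800 m + 400 m = 1200 m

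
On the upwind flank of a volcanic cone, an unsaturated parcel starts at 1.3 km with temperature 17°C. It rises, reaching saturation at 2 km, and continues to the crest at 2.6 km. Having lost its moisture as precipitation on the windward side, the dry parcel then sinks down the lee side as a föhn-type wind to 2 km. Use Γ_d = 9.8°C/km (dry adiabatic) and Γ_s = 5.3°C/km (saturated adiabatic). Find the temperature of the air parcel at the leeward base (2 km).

1300–2000 m, dry: Δz = 0.7 km ⇒ ΔT = -6.86°C; T = 10.14°C
2000–2600 m, saturated: Δz = 0.6 km ⇒ ΔT = -3.18°C; T = 6.96°C
2600–2000 m, dry descent: Δz = 0.6 km ⇒ ΔT = +5.88°C; T = 12.84°C

12.84°C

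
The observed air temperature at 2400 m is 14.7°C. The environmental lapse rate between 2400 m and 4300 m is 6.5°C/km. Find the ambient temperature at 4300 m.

From 2400 m to 4300 m (environmental): cools by 6.5 × 1.9 = 12.35°C, giving 2.35°C.

2.35°C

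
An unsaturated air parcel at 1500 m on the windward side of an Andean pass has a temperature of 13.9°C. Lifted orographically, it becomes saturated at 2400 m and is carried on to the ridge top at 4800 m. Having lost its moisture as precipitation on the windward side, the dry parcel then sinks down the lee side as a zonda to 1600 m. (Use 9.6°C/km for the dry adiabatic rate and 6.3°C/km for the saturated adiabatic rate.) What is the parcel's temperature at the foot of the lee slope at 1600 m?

1500 → 2400 m (dry, 9.6°C/km): ΔT = -9.6 × 0.9 = -8.64°C → T = 5.26°C
2400 → 4800 m (saturated, 6.3°C/km): ΔT = -6.3 × 2.4 = -15.12°C → T = -9.86°C
4800 → 1600 m (dry descent, 9.6°C/km): ΔT = +9.6 × 3.2 = +30.72°C → T = 20.86°C

20.86°C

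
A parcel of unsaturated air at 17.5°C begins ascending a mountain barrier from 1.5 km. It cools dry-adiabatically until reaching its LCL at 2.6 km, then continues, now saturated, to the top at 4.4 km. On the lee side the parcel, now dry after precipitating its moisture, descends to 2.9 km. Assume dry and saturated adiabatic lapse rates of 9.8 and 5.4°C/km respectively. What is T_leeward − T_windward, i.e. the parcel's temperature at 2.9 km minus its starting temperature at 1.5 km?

Dry to 2600 m: -9.8 × 1.1 km = -10.78°C, so T = 6.72°C.
Saturated to 4400 m: -5.4 × 1.8 km = -9.72°C, so T = -3°C.
Dry descent to 2900 m: +9.8 × 1.5 km = +14.7°C, so T = 11.7°C.
Net change vs windward start: 11.7 − 17.5 = -5.8°C

-5.8°C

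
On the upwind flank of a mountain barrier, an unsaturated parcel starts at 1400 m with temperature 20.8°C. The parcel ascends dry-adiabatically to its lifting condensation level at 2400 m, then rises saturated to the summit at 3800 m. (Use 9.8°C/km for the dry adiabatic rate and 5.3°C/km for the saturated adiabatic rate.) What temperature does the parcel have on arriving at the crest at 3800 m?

3.58°C

Dry to 2400 m: -9.8 × 1 km = -9.8°C, so T = 11°C.
Saturated to 3800 m: -5.3 × 1.4 km = -7.42°C, so T = 3.58°C.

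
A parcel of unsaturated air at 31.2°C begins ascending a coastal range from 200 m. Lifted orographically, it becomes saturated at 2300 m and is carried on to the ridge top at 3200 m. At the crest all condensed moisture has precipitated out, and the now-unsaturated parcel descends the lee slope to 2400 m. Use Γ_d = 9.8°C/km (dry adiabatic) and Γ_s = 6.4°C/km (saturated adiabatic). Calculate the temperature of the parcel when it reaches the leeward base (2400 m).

12.7°C

200 → 2300 m (dry, 9.8°C/km): ΔT = -9.8 × 2.1 = -20.58°C → T = 10.62°C
2300 → 3200 m (saturated, 6.4°C/km): ΔT = -6.4 × 0.9 = -5.76°C → T = 4.86°C
3200 → 2400 m (dry descent, 9.8°C/km): ΔT = +9.8 × 0.8 = +7.84°C → T = 12.7°C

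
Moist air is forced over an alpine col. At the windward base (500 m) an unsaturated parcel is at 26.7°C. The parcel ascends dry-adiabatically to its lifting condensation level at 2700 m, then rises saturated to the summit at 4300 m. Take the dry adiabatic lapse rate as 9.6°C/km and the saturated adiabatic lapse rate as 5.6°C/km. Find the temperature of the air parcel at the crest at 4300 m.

500–2700 m, dry: Δz = 2.2 km ⇒ ΔT = -21.12°C; T = 5.58°C
2700–4300 m, saturated: Δz = 1.6 km ⇒ ΔT = -8.96°C; T = -3.38°C

-3.38°C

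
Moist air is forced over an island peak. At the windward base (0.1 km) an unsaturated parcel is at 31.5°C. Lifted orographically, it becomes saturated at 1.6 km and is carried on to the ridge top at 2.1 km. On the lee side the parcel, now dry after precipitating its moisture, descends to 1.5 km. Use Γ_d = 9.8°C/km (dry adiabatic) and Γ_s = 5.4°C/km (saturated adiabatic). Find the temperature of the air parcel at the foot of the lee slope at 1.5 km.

19.98°C

100 → 1600 m (dry, 9.8°C/km): ΔT = -9.8 × 1.5 = -14.7°C → T = 16.8°C
1600 → 2100 m (saturated, 5.4°C/km): ΔT = -5.4 × 0.5 = -2.7°C → T = 14.1°C
2100 → 1500 m (dry descent, 9.8°C/km): ΔT = +9.8 × 0.6 = +5.88°C → T = 19.98°C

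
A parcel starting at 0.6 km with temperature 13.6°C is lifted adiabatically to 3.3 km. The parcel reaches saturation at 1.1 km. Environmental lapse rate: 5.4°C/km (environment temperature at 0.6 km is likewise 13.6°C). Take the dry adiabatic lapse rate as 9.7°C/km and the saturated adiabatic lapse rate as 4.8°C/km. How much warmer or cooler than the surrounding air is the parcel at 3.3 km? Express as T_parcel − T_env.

-0.83°C (parcel cooler than environment)

Parcel:
  From 600 m to 1100 m (dry): cools by 9.7 × 0.5 = 4.85°C, giving 8.75°C.
  From 1100 m to 3300 m (saturated): cools by 4.8 × 2.2 = 10.56°C, giving -1.81°C.
Environment:
  From 600 m to 3300 m (environment): cools by 5.4 × 2.7 = 14.58°C, giving -0.98°C.
T_parcel − T_env = -1.81 − (-0.98) = -0.83°C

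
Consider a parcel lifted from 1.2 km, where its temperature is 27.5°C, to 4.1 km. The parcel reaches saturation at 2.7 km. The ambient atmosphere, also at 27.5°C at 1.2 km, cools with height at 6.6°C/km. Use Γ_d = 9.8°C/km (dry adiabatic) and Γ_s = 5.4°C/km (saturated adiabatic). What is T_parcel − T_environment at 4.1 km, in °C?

-3.12°C (parcel cooler than environment)

Parcel:
  From 1200 m to 2700 m (dry): cools by 9.8 × 1.5 = 14.7°C, giving 12.8°C.
  From 2700 m to 4100 m (saturated): cools by 5.4 × 1.4 = 7.56°C, giving 5.24°C.
Environment:
  From 1200 m to 4100 m (environment): cools by 6.6 × 2.9 = 19.14°C, giving 8.36°C.
T_parcel − T_env = 5.24 − 8.36 = -3.12°C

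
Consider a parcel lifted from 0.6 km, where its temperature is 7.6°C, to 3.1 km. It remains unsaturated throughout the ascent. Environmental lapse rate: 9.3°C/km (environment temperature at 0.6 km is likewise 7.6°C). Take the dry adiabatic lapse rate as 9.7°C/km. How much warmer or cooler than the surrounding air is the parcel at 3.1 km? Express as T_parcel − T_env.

Parcel:
  From 600 m to 3100 m (dry): cools by 9.7 × 2.5 = 24.25°C, giving -16.65°C.
Environment:
  From 600 m to 3100 m (environment): cools by 9.3 × 2.5 = 23.25°C, giving -15.65°C.
T_parcel − T_env = -16.65 − (-15.65) = -1°C

-1°C (parcel cooler than environment)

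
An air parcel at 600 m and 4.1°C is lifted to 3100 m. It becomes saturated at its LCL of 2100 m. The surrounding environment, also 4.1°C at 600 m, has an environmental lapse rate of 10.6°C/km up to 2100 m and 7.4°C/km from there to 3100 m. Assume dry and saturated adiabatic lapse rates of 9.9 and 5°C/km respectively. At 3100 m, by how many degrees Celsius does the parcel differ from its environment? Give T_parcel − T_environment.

Parcel:
  600–2100 m, dry: Δz = 1.5 km ⇒ ΔT = -14.85°C; T = -10.75°C
  2100–3100 m, saturated: Δz = 1 km ⇒ ΔT = -5°C; T = -15.75°C
Environment:
  600–2100 m, environment, lower layer: Δz = 1.5 km ⇒ ΔT = -15.9°C; T = -11.8°C
  2100–3100 m, environment, upper layer: Δz = 1 km ⇒ ΔT = -7.4°C; T = -19.2°C
T_parcel − T_env = -15.75 − (-19.2) = +3.45°C

+3.45°C (parcel warmer than environment)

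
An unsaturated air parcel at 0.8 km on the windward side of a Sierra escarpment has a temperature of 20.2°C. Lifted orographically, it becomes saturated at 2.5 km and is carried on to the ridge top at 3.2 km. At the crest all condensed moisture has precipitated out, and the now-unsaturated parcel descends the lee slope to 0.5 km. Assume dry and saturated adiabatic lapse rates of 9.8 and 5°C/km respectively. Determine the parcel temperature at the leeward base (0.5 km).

26.5°C

800 → 2500 m (dry, 9.8°C/km): ΔT = -9.8 × 1.7 = -16.66°C → T = 3.54°C
2500 → 3200 m (saturated, 5°C/km): ΔT = -5 × 0.7 = -3.5°C → T = 0.04°C
3200 → 500 m (dry descent, 9.8°C/km): ΔT = +9.8 × 2.7 = +26.46°C → T = 26.5°C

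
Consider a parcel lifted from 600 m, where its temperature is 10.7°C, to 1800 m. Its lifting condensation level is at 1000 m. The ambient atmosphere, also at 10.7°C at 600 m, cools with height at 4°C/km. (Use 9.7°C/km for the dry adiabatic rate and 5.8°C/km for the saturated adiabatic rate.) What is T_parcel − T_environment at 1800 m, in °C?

Parcel:
  600–1000 m, dry: Δz = 0.4 km ⇒ ΔT = -3.88°C; T = 6.82°C
  1000–1800 m, saturated: Δz = 0.8 km ⇒ ΔT = -4.64°C; T = 2.18°C
Environment:
  600–1800 m, environment: Δz = 1.2 km ⇒ ΔT = -4.8°C; T = 5.9°C
T_parcel − T_env = 2.18 − 5.9 = -3.72°C

-3.72°C (parcel cooler than environment)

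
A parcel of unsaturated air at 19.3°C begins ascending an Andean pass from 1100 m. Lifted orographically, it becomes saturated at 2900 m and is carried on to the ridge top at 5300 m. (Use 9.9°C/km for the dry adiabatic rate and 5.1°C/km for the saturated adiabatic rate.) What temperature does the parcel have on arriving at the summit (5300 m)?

-10.76°C

From 1100 m to 2900 m (dry): cools by 9.9 × 1.8 = 17.82°C, giving 1.48°C.
From 2900 m to 5300 m (saturated): cools by 5.1 × 2.4 = 12.24°C, giving -10.76°C.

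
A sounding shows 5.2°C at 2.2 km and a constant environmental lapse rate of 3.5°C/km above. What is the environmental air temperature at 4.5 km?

-2.85°C

From 2200 m to 4500 m (environmental): cools by 3.5 × 2.3 = 8.05°C, giving -2.85°C.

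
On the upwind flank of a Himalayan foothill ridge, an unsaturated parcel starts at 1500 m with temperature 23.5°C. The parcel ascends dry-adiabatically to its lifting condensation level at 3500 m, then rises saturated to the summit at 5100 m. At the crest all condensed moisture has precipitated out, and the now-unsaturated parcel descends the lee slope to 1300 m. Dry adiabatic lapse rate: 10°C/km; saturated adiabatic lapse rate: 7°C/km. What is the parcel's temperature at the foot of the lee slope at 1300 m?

1500 → 3500 m (dry, 10°C/km): ΔT = -10 × 2 = -20°C → T = 3.5°C
3500 → 5100 m (saturated, 7°C/km): ΔT = -7 × 1.6 = -11.2°C → T = -7.7°C
5100 → 1300 m (dry descent, 10°C/km): ΔT = +10 × 3.8 = +38°C → T = 30.3°C

30.3°C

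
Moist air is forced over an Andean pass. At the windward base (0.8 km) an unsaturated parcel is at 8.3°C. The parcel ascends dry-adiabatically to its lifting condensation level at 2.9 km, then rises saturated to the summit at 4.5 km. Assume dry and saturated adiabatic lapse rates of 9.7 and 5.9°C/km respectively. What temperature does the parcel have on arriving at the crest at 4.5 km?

800–2900 m, dry: Δz = 2.1 km ⇒ ΔT = -20.37°C; T = -12.07°C
2900–4500 m, saturated: Δz = 1.6 km ⇒ ΔT = -9.44°C; T = -21.51°C

-21.51°C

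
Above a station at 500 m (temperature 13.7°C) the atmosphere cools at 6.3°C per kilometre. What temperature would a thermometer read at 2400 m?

From 500 m to 2400 m (environmental): cools by 6.3 × 1.9 = 11.97°C, giving 1.73°C.

1.73°C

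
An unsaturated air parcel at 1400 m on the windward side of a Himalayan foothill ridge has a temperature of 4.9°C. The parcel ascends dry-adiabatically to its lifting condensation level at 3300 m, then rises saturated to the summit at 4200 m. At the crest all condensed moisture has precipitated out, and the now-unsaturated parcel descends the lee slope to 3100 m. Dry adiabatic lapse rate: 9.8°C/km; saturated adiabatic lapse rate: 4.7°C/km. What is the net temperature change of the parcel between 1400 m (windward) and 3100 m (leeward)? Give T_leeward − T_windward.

1400–3300 m, dry: Δz = 1.9 km ⇒ ΔT = -18.62°C; T = -13.72°C
3300–4200 m, saturated: Δz = 0.9 km ⇒ ΔT = -4.23°C; T = -17.95°C
4200–3100 m, dry descent: Δz = 1.1 km ⇒ ΔT = +10.78°C; T = -7.17°C
Net change vs windward start: -7.17 − 4.9 = -12.07°C

-12.07°C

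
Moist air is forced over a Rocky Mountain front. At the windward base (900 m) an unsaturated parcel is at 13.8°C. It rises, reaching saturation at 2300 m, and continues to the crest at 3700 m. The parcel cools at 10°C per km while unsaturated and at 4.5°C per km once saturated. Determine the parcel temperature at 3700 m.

900–2300 m, dry: Δz = 1.4 km ⇒ ΔT = -14°C; T = -0.2°C
2300–3700 m, saturated: Δz = 1.4 km ⇒ ΔT = -6.3°C; T = -6.5°C

-6.5°C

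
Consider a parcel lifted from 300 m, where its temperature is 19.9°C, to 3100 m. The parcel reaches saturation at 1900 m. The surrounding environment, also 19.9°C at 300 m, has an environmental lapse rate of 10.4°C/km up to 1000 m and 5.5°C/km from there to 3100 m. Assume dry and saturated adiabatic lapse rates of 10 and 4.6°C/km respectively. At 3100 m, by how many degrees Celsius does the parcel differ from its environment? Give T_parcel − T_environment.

Parcel:
  300–1900 m, dry: Δz = 1.6 km ⇒ ΔT = -16°C; T = 3.9°C
  1900–3100 m, saturated: Δz = 1.2 km ⇒ ΔT = -5.52°C; T = -1.62°C
Environment:
  300–1000 m, environment, lower layer: Δz = 0.7 km ⇒ ΔT = -7.28°C; T = 12.62°C
  1000–3100 m, environment, upper layer: Δz = 2.1 km ⇒ ΔT = -11.55°C; T = 1.07°C
T_parcel − T_env = -1.62 − 1.07 = -2.69°C

-2.69°C (parcel cooler than environment)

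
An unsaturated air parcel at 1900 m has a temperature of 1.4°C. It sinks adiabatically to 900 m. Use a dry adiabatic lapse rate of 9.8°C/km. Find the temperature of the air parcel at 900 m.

11.2°C

Dry adiabatic to 900 m: +9.8 × 1 km = +9.8°C, so T = 11.2°C.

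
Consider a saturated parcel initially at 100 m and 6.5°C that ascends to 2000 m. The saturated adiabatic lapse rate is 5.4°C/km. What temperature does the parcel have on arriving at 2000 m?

From 100 m to 2000 m (saturated adiabatic): cools by 5.4 × 1.9 = 10.26°C, giving -3.76°C.

-3.76°C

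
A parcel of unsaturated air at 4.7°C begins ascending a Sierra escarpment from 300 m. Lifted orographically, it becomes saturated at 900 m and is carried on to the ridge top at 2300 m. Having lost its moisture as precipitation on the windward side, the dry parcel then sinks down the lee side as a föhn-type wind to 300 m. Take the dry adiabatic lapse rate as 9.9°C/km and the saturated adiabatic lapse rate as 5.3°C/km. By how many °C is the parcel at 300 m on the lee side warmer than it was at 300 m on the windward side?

From 300 m to 900 m (dry): cools by 9.9 × 0.6 = 5.94°C, giving -1.24°C.
From 900 m to 2300 m (saturated): cools by 5.3 × 1.4 = 7.42°C, giving -8.66°C.
From 2300 m to 300 m (dry descent): warms by 9.9 × 2 = 19.8°C, giving 11.14°C.
Net change vs windward start: 11.14 − 4.7 = +6.44°C

+6.44°C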